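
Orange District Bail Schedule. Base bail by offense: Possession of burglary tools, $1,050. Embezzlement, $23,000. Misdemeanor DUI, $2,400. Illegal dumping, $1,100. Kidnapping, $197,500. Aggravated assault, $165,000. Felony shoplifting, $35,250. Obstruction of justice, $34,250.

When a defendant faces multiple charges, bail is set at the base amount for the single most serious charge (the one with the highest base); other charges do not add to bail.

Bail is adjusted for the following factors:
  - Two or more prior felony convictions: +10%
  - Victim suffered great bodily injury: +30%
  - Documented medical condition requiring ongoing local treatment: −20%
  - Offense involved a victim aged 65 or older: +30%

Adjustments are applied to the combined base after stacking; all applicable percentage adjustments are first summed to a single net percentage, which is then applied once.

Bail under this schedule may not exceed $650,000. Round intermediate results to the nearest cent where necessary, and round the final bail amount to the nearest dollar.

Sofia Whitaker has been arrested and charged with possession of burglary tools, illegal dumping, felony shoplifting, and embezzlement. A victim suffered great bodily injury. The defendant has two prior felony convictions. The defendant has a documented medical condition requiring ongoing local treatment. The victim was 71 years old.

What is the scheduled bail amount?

$52,875

Base amounts from the schedule: possession of burglary tools $1,050; illegal dumping $1,100; felony shoplifting $35,250; embezzlement $23,000.
Stacking rule: use the highest base only. Highest is felony shoplifting at $35,250. Combined base = $35,250.
Net percentage adjustment: +10% +30% −20% +30% = +50%. $35,250 × 1.5 = $52,875.
$52,875 is within the $650,000 maximum.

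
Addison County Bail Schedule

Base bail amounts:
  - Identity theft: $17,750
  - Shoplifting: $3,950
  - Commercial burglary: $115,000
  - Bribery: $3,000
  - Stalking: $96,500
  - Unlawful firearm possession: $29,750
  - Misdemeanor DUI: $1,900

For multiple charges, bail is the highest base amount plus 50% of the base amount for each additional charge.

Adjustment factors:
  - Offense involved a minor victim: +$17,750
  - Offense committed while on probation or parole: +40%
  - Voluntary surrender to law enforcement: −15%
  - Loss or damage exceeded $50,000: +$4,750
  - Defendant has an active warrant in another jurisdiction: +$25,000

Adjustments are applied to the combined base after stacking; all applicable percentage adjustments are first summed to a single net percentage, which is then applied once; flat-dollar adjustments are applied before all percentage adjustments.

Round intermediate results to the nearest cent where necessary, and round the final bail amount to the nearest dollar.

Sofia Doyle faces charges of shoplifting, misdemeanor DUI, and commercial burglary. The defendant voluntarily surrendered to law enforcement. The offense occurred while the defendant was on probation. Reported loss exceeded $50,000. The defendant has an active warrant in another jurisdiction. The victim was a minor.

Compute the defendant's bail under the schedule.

Base amounts from the schedule: shoplifting $3,950; misdemeanor DUI $1,900; commercial burglary $115,000.
Stacking rule: highest base plus 50% of each additional charge. Highest is commercial burglary at $115,000. Additional: $3,950 × 50% = $1,975; $1,900 × 50% = $950. Combined base = $115,000 + $2,925 = $117,925.
Offense involved a minor victim (+$17,750 flat): $117,925 + $17,750 = $135,675.
Loss or damage exceeded $50,000 (+$4,750 flat): $135,675 + $4,750 = $140,425.
Defendant has an active warrant in another jurisdiction (+$25,000 flat): $140,425 + $25,000 = $165,425.
Net percentage adjustment: +40% −15% = +25%. $165,425 × 1.25 = $206,781.25.
Rounded to the nearest dollar: $206,781.

$206,781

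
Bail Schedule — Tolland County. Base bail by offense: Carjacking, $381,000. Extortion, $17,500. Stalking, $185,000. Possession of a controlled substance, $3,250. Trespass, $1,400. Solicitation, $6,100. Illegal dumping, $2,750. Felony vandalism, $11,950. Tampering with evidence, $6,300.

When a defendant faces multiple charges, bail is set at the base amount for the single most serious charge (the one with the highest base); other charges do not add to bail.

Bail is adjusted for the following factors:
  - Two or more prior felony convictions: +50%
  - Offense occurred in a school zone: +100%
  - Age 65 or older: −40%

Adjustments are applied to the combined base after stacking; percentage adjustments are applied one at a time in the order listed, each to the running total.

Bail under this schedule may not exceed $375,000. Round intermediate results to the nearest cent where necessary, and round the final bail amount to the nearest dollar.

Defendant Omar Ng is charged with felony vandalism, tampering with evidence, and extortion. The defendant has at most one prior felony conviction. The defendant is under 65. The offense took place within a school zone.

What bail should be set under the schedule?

Base amounts from the schedule: felony vandalism $11,950; tampering with evidence $6,300; extortion $17,500.
Stacking rule: use the highest base only. Highest is extortion at $17,500. Combined base = $17,500.
Offense occurred in a school zone (+100%): $17,500 × 2 = $35,000.
$35,000 is within the $375,000 maximum.

$35,000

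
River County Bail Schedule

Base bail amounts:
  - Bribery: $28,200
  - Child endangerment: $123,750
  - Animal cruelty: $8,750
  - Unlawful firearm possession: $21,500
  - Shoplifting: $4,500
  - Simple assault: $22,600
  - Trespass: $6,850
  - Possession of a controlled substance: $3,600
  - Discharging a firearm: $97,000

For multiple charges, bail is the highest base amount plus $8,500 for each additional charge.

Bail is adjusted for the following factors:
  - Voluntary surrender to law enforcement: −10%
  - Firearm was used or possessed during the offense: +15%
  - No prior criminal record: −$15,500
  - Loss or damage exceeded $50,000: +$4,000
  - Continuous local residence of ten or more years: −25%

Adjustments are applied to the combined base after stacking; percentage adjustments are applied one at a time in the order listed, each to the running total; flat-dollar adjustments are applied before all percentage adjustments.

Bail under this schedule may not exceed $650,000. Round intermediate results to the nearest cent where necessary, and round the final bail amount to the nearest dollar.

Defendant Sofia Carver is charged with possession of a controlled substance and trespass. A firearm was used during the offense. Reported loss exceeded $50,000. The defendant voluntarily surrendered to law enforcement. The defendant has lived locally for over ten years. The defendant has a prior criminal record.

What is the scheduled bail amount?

Base amounts from the schedule: possession of a controlled substance $3,600; trespass $6,850.
Stacking rule: highest base plus $8,500 per additional charge. Highest is trespass at $6,850; 1 additional charge → +$8,500. Combined base = $15,350.
Loss or damage exceeded $50,000 (+$4,000 flat): $15,350 + $4,000 = $19,350.
Voluntary surrender to law enforcement (−10%): $19,350 × 0.9 = $17,415.
Firearm was used or possessed during the offense (+15%): $17,415 × 1.15 = $20,027.25.
Continuous local residence of ten or more years (−25%): $20,027.25 × 0.75 = $15,020.44.
$15,020.44 is within the $650,000 maximum.
Rounded to the nearest dollar: $15,020.

$15,020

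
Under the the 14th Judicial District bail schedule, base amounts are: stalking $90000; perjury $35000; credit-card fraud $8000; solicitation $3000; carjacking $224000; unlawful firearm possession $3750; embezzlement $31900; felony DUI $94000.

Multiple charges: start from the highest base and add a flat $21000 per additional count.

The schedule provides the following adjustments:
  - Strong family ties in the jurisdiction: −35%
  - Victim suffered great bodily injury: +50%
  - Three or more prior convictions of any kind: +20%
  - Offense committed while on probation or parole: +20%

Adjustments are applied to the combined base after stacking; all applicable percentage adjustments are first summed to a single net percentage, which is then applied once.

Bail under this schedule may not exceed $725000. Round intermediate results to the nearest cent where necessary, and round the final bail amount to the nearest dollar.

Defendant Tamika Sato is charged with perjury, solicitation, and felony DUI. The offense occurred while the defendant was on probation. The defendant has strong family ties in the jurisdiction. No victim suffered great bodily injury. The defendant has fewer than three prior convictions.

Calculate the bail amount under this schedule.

Base amounts from the schedule: perjury $35000; solicitation $3000; felony DUI $94000.
Stacking rule: highest base plus $21000 per additional charge. Highest is felony DUI at $94000; 2 additional charges → +$42000. Combined base = $136000.
Net percentage adjustment: −35% +20% = −15%. $136000 × 0.85 = $115600.
$115600 is within the $725000 maximum.

$115600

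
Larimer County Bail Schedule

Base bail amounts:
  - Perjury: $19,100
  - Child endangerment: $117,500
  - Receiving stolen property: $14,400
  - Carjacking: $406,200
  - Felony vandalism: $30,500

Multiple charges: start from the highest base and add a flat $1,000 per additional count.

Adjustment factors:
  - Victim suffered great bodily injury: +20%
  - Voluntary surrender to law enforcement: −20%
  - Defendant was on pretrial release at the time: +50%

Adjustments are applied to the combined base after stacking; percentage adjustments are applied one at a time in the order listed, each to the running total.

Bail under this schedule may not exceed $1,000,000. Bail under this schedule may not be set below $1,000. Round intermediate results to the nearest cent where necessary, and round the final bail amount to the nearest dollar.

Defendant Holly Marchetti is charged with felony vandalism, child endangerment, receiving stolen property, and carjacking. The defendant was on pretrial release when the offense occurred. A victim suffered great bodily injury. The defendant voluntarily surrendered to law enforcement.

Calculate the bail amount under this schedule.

Base amounts from the schedule: felony vandalism $30,500; child endangerment $117,500; receiving stolen property $14,400; carjacking $406,200.
Stacking rule: highest base plus $1,000 per additional charge. Highest is carjacking at $406,200; 3 additional charges → +$3,000. Combined base = $409,200.
Victim suffered great bodily injury (+20%): $409,200 × 1.2 = $491,040.
Voluntary surrender to law enforcement (−20%): $491,040 × 0.8 = $392,832.
Defendant was on pretrial release at the time (+50%): $392,832 × 1.5 = $589,248.
$589,248 is within the $1,000,000 maximum.
$589,248 is at or above the $1,000 minimum.

$589,248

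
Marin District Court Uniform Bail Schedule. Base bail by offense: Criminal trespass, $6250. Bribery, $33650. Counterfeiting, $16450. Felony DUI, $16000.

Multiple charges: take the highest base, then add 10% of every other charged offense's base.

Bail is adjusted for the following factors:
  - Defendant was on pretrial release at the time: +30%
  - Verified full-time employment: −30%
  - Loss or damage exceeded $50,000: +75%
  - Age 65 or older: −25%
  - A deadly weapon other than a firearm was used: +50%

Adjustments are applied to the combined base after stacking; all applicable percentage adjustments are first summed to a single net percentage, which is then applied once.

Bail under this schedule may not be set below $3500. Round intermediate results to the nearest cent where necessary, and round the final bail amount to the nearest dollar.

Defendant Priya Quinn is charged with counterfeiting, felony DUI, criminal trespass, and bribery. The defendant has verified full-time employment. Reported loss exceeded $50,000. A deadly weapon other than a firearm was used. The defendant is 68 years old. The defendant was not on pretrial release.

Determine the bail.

Base amounts from the schedule: counterfeiting $16450; felony DUI $16000; criminal trespass $6250; bribery $33650.
Stacking rule: highest base plus 10% of each additional charge. Highest is bribery at $33650. Additional: $16450 × 10% = $1645; $16000 × 10% = $1600; $6250 × 10% = $625. Combined base = $33650 + $3870 = $37520.
Net percentage adjustment: −30% +75% −25% +50% = +70%. $37520 × 1.7 = $63784.
$63784 is at or above the $3500 minimum.

$63784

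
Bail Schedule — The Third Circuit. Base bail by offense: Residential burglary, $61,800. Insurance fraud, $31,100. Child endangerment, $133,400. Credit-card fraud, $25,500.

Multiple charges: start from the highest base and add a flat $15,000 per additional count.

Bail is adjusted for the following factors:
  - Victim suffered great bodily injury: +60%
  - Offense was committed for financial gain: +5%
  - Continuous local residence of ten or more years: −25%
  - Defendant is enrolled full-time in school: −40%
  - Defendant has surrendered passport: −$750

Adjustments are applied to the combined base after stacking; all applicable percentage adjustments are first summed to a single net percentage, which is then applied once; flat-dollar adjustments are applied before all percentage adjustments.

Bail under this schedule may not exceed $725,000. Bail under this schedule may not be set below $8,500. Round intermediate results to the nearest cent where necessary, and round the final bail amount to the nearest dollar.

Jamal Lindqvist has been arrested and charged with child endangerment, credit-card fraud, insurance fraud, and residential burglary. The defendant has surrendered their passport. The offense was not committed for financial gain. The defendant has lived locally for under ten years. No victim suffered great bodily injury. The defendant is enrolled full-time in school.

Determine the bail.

Base amounts from the schedule: child endangerment $133,400; credit-card fraud $25,500; insurance fraud $31,100; residential burglary $61,800.
Stacking rule: highest base plus $15,000 per additional charge. Highest is child endangerment at $133,400; 3 additional charges → +$45,000. Combined base = $178,400.
Defendant has surrendered passport (−$750 flat): $178,400 − $750 = $177,650.
Defendant is enrolled full-time in school (−40%): $177,650 × 0.6 = $106,590.
$106,590 is within the $725,000 maximum.
$106,590 is at or above the $8,500 minimum.

$106,590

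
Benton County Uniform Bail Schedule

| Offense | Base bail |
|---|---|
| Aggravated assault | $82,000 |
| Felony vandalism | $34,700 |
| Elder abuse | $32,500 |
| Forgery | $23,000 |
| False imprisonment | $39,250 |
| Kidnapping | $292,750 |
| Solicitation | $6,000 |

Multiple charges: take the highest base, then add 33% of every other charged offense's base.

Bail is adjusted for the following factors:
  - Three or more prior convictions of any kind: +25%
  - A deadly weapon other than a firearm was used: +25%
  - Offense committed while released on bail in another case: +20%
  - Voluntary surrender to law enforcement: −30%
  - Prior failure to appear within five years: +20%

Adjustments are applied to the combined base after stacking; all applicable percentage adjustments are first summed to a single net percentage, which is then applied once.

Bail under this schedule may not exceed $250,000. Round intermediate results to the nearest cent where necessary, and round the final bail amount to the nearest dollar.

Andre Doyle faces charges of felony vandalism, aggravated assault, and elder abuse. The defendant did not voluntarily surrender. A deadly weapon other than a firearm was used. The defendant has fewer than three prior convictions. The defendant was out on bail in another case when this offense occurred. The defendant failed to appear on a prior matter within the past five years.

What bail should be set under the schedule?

$171,890

Base amounts from the schedule: felony vandalism $34,700; aggravated assault $82,000; elder abuse $32,500.
Stacking rule: highest base plus 33% of each additional charge. Highest is aggravated assault at $82,000. Additional: $34,700 × 33% = $11,451; $32,500 × 33% = $10,725. Combined base = $82,000 + $22,176 = $104,176.
Net percentage adjustment: +25% +20% +20% = +65%. $104,176 × 1.65 = $171,890.40.
$171,890.40 is within the $250,000 maximum.
Rounded to the nearest dollar: $171,890.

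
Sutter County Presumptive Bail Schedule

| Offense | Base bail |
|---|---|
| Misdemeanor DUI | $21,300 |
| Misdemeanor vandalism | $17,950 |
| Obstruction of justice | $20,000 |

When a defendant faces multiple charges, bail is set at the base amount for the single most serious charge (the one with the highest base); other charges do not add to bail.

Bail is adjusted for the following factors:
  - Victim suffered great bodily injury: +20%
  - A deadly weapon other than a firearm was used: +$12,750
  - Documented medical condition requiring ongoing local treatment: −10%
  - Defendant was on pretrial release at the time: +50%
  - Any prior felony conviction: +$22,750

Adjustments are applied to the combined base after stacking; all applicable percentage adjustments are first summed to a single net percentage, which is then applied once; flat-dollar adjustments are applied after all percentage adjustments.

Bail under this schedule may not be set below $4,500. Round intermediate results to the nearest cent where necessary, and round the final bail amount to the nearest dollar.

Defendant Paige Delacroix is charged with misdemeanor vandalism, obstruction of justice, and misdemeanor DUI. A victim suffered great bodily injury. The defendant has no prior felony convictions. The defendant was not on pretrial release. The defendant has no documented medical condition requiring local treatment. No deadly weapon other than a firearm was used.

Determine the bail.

$25,560

Base amounts from the schedule: misdemeanor vandalism $17,950; obstruction of justice $20,000; misdemeanor DUI $21,300.
Stacking rule: use the highest base only. Highest is misdemeanor DUI at $21,300. Combined base = $21,300.
Victim suffered great bodily injury (+20%): $21,300 × 1.2 = $25,560.
$25,560 is at or above the $4,500 minimum.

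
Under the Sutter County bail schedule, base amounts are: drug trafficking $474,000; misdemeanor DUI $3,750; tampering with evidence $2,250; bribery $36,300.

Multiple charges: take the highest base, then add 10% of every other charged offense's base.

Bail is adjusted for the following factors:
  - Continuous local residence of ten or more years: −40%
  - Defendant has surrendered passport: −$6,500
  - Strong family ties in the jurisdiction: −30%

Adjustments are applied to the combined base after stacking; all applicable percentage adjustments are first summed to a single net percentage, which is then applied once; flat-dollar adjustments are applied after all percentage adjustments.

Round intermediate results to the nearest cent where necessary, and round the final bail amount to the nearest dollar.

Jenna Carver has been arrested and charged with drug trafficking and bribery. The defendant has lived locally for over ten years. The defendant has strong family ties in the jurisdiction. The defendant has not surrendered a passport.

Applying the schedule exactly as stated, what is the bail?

$143,289

Base amounts from the schedule: drug trafficking $474,000; bribery $36,300.
Stacking rule: highest base plus 10% of each additional charge. Highest is drug trafficking at $474,000. Additional: $36,300 × 10% = $3,630. Combined base = $474,000 + $3,630 = $477,630.
Net percentage adjustment: −40% −30% = −70%. $477,630 × 0.3 = $143,289.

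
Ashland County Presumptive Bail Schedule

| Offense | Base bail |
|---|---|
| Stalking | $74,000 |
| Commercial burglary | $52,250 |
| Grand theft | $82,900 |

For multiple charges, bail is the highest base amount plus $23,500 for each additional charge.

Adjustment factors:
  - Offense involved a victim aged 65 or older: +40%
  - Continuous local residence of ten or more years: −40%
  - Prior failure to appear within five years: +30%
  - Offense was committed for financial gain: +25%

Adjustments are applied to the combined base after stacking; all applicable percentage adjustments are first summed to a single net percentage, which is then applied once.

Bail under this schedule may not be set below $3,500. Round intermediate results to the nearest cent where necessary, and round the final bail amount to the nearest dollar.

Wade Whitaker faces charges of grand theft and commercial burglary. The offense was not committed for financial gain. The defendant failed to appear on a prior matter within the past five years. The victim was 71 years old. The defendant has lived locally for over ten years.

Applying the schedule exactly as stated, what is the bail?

Base amounts from the schedule: grand theft $82,900; commercial burglary $52,250.
Stacking rule: highest base plus $23,500 per additional charge. Highest is grand theft at $82,900; 1 additional charge → +$23,500. Combined base = $106,400.
Net percentage adjustment: +40% −40% +30% = +30%. $106,400 × 1.3 = $138,320.
$138,320 is at or above the $3,500 minimum.

$138,320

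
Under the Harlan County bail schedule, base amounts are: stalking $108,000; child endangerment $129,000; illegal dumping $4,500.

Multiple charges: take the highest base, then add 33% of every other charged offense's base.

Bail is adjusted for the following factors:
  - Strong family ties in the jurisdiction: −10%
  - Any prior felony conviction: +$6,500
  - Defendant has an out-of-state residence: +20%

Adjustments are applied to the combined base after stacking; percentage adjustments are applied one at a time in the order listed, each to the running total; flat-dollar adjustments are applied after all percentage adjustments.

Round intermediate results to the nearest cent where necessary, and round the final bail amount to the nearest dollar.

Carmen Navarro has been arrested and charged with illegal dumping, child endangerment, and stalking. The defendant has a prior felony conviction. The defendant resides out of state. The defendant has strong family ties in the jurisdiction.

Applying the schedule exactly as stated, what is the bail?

$185,915

Base amounts from the schedule: illegal dumping $4,500; child endangerment $129,000; stalking $108,000.
Stacking rule: highest base plus 33% of each additional charge. Highest is child endangerment at $129,000. Additional: $4,500 × 33% = $1,485; $108,000 × 33% = $35,640. Combined base = $129,000 + $37,125 = $166,125.
Strong family ties in the jurisdiction (−10%): $166,125 × 0.9 = $149,512.50.
Defendant has an out-of-state residence (+20%): $149,512.50 × 1.2 = $179,415.
Any prior felony conviction (+$6,500 flat): $179,415 + $6,500 = $185,915.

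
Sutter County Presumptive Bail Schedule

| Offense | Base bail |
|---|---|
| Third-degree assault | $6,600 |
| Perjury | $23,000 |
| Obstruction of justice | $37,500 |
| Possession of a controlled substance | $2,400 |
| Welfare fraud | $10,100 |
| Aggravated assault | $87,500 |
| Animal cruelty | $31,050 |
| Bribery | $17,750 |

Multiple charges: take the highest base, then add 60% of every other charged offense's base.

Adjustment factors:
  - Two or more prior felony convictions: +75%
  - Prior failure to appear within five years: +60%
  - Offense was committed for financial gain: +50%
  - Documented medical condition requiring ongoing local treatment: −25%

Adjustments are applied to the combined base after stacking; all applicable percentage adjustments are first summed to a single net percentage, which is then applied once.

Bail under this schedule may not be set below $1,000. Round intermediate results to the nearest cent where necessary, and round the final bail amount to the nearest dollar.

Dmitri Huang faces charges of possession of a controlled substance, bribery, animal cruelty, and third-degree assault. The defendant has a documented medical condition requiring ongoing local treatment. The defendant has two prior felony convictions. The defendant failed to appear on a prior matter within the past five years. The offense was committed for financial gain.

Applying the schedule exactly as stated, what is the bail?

Base amounts from the schedule: possession of a controlled substance $2,400; bribery $17,750; animal cruelty $31,050; third-degree assault $6,600.
Stacking rule: highest base plus 60% of each additional charge. Highest is animal cruelty at $31,050. Additional: $2,400 × 60% = $1,440; $17,750 × 60% = $10,650; $6,600 × 60% = $3,960. Combined base = $31,050 + $16,050 = $47,100.
Net percentage adjustment: +75% +60% +50% −25% = +160%. $47,100 × 2.6 = $122,460.
$122,460 is at or above the $1,000 minimum.

$122,460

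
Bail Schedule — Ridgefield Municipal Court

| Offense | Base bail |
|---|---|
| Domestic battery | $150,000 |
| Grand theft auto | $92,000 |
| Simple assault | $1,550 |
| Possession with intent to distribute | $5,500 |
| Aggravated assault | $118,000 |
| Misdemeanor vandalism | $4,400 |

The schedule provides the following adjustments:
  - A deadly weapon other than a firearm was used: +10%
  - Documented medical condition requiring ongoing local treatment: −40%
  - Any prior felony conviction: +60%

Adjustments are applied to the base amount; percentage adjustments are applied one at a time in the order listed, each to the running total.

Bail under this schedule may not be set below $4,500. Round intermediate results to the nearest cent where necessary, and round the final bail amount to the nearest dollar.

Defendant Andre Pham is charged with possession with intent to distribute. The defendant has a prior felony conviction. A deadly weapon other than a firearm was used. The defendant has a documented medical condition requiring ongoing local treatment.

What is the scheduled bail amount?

$5,808

Base amounts from the schedule: possession with intent to distribute $5,500.
Single charge. Combined base = $5,500.
A deadly weapon other than a firearm was used (+10%): $5,500 × 1.1 = $6,050.
Documented medical condition requiring ongoing local treatment (−40%): $6,050 × 0.6 = $3,630.
Any prior felony conviction (+60%): $3,630 × 1.6 = $5,808.
$5,808 is at or above the $4,500 minimum.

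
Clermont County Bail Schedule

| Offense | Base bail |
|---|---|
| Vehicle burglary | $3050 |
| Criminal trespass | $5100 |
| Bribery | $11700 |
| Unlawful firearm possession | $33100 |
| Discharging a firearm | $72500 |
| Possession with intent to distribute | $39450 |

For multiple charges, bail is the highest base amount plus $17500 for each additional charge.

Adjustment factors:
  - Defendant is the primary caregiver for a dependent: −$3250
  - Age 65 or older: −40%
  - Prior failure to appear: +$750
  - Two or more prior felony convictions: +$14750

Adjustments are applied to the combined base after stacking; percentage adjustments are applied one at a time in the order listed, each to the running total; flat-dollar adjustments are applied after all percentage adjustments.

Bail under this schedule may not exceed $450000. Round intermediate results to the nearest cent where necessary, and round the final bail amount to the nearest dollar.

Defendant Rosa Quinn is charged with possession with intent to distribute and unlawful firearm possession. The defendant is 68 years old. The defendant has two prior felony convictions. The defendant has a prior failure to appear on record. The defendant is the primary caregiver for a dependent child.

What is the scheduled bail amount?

Base amounts from the schedule: possession with intent to distribute $39450; unlawful firearm possession $33100.
Stacking rule: highest base plus $17500 per additional charge. Highest is possession with intent to distribute at $39450; 1 additional charge → +$17500. Combined base = $56950.
Age 65 or older (−40%): $56950 × 0.6 = $34170.
Defendant is the primary caregiver for a dependent (−$3250 flat): $34170 − $3250 = $30920.
Prior failure to appear (+$750 flat): $30920 + $750 = $31670.
Two or more prior felony convictions (+$14750 flat): $31670 + $14750 = $46420.
$46420 is within the $450000 maximum.

$46420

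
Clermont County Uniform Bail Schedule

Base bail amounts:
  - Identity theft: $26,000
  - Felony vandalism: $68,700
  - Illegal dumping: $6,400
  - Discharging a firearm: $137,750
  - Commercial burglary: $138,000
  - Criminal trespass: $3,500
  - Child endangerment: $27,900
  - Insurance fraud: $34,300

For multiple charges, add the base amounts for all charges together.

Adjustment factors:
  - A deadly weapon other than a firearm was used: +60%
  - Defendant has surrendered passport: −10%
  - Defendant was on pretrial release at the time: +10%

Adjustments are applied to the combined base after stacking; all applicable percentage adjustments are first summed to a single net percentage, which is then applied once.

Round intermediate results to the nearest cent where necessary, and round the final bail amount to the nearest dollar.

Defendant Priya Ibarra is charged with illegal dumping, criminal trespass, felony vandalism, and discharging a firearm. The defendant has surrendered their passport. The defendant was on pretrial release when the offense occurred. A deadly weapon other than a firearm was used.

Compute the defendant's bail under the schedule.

$346,160

Base amounts from the schedule: illegal dumping $6,400; criminal trespass $3,500; felony vandalism $68,700; discharging a firearm $137,750.
Stacking rule: sum of all bases. $6,400 + $3,500 + $68,700 + $137,750 = $216,350.
Net percentage adjustment: +60% −10% +10% = +60%. $216,350 × 1.6 = $346,160.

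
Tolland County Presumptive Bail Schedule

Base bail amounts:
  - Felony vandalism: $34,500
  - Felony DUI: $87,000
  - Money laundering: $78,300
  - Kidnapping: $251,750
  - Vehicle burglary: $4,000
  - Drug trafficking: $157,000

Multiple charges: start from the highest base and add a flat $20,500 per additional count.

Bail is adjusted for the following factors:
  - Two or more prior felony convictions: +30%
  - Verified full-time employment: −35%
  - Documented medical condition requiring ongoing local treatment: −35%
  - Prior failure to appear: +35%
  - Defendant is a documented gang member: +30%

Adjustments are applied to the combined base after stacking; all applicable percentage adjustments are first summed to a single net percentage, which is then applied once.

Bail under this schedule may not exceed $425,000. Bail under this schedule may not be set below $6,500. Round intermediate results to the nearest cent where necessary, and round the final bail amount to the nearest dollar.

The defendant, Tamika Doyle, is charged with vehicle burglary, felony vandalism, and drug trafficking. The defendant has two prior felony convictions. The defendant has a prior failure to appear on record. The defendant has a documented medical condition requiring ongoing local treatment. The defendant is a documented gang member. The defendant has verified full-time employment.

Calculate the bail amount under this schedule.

Base amounts from the schedule: vehicle burglary $4,000; felony vandalism $34,500; drug trafficking $157,000.
Stacking rule: highest base plus $20,500 per additional charge. Highest is drug trafficking at $157,000; 2 additional charges → +$41,000. Combined base = $198,000.
Net percentage adjustment: +30% −35% −35% +35% +30% = +25%. $198,000 × 1.25 = $247,500.
$247,500 is within the $425,000 maximum.
$247,500 is at or above the $6,500 minimum.

$247,500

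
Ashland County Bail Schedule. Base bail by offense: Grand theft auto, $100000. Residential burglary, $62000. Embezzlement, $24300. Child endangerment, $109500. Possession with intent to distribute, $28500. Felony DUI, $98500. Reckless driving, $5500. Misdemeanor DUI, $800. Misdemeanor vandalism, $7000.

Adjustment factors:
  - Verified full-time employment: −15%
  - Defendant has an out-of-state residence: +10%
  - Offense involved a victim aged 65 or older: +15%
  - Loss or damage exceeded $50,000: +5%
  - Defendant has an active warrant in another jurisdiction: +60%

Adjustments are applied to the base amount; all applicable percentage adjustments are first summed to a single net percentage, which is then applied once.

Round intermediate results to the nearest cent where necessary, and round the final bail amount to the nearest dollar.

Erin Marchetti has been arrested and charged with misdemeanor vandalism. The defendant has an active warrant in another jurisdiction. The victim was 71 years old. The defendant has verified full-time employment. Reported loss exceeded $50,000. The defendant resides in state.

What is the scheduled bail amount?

$11550

Base amounts from the schedule: misdemeanor vandalism $7000.
Single charge. Combined base = $7000.
Net percentage adjustment: −15% +15% +5% +60% = +65%. $7000 × 1.65 = $11550.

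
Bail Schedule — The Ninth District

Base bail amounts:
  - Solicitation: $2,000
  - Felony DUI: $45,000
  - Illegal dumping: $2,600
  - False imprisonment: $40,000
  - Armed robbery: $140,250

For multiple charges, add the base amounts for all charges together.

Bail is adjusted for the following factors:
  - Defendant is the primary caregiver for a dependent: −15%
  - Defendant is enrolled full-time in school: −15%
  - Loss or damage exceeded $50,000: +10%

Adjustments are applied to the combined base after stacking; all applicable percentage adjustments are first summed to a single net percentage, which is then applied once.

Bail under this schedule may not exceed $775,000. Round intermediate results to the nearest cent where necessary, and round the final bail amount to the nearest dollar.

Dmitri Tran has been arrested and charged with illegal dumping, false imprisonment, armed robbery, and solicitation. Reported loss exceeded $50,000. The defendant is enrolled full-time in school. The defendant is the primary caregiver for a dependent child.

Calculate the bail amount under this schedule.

Base amounts from the schedule: illegal dumping $2,600; false imprisonment $40,000; armed robbery $140,250; solicitation $2,000.
Stacking rule: sum of all bases. $2,600 + $40,000 + $140,250 + $2,000 = $184,850.
Net percentage adjustment: −15% −15% +10% = −20%. $184,850 × 0.8 = $147,880.
$147,880 is within the $775,000 maximum.

$147,880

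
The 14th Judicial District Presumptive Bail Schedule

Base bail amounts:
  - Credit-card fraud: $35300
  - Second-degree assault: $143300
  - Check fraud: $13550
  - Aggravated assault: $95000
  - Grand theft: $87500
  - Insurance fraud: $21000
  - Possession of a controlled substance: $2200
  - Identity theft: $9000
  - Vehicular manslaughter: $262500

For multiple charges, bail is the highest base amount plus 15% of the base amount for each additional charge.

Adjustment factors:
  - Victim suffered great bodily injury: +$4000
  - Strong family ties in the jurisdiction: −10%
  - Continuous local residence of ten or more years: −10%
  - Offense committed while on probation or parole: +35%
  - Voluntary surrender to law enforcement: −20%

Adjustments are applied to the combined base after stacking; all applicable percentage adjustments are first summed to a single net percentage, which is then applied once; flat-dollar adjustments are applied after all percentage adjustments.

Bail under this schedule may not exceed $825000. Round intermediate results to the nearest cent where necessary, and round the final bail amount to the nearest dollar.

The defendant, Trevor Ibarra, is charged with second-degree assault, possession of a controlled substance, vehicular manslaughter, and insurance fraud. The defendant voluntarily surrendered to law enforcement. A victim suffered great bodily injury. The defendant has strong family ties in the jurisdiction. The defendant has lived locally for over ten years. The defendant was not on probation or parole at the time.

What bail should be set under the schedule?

$176485

Base amounts from the schedule: second-degree assault $143300; possession of a controlled substance $2200; vehicular manslaughter $262500; insurance fraud $21000.
Stacking rule: highest base plus 15% of each additional charge. Highest is vehicular manslaughter at $262500. Additional: $143300 × 15% = $21495; $2200 × 15% = $330; $21000 × 15% = $3150. Combined base = $262500 + $24975 = $287475.
Net percentage adjustment: −10% −10% −20% = −40%. $287475 × 0.6 = $172485.
Victim suffered great bodily injury (+$4000 flat): $172485 + $4000 = $176485.
$176485 is within the $825000 maximum.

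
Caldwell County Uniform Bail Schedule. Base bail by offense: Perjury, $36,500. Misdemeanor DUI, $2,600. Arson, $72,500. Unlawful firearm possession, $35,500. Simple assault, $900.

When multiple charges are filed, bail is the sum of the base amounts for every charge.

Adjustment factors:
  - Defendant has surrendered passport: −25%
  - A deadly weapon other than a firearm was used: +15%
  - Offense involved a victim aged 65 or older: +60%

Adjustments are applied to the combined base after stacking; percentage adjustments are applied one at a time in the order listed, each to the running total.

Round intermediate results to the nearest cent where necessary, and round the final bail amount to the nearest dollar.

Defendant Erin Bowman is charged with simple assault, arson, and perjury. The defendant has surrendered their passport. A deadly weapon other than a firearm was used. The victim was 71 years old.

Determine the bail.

$151,662

Base amounts from the schedule: simple assault $900; arson $72,500; perjury $36,500.
Stacking rule: sum of all bases. $900 + $72,500 + $36,500 = $109,900.
Defendant has surrendered passport (−25%): $109,900 × 0.75 = $82,425.
A deadly weapon other than a firearm was used (+15%): $82,425 × 1.15 = $94,788.75.
Offense involved a victim aged 65 or older (+60%): $94,788.75 × 1.6 = $151,662.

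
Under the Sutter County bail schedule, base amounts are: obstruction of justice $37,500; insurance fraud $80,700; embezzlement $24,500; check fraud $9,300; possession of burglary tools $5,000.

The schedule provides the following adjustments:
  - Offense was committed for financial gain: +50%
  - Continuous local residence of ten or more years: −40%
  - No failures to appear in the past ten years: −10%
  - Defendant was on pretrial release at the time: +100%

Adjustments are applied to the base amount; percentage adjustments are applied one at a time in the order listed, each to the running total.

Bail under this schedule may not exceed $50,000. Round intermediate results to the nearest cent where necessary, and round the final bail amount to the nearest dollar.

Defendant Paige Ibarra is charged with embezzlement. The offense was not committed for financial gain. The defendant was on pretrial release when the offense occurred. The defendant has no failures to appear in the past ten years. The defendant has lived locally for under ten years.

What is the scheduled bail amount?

$44,100

Base amounts from the schedule: embezzlement $24,500.
Single charge. Combined base = $24,500.
No failures to appear in the past ten years (−10%): $24,500 × 0.9 = $22,050.
Defendant was on pretrial release at the time (+100%): $22,050 × 2 = $44,100.
$44,100 is within the $50,000 maximum.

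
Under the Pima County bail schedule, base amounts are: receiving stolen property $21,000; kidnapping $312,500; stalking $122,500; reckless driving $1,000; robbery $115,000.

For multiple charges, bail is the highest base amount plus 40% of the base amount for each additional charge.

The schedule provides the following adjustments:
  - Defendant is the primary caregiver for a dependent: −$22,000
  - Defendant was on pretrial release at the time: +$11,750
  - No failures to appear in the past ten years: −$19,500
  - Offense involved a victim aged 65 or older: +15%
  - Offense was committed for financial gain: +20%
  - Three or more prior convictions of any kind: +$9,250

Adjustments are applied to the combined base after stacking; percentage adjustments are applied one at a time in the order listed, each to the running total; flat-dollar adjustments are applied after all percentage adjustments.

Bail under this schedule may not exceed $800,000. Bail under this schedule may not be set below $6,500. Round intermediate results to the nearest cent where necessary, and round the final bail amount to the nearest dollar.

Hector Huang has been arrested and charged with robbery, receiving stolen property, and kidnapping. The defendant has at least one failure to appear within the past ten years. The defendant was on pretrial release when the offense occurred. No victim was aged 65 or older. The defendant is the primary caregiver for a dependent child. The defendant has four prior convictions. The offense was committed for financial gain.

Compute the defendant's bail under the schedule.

Base amounts from the schedule: robbery $115,000; receiving stolen property $21,000; kidnapping $312,500.
Stacking rule: highest base plus 40% of each additional charge. Highest is kidnapping at $312,500. Additional: $115,000 × 40% = $46,000; $21,000 × 40% = $8,400. Combined base = $312,500 + $54,400 = $366,900.
Offense was committed for financial gain (+20%): $366,900 × 1.2 = $440,280.
Defendant is the primary caregiver for a dependent (−$22,000 flat): $440,280 − $22,000 = $418,280.
Defendant was on pretrial release at the time (+$11,750 flat): $418,280 + $11,750 = $430,030.
Three or more prior convictions of any kind (+$9,250 flat): $430,030 + $9,250 = $439,280.
$439,280 is within the $800,000 maximum.
$439,280 is at or above the $6,500 minimum.

$439,280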